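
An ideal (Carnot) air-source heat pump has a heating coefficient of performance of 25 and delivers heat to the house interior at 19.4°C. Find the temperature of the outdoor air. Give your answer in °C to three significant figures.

7.70 °C

COP_HP = T_H/(T_H − T_C) gives T_H − T_C = T_H/COP.
With T_H = 292.55 K, T_C = 292.55 × (1 − 1/25) = 280.85 K.
Converting, 280.85 K = 7.70°C.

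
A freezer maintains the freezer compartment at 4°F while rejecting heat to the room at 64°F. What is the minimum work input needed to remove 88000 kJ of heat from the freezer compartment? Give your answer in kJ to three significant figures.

11400 kJ

In absolute terms T_C = 257.59 K and T_H = 290.93 K, so ΔT = 33.33 K.
The reversible limit is COP_R = T_C/ΔT = 7.728, so W_min = Q_C/COP = Q_C·ΔT/T_C.
W_min = 88000 × 33.33/257.59 = 11390 kJ.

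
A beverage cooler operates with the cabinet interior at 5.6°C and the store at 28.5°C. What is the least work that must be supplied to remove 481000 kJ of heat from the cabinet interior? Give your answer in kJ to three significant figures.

39500 kJ

In absolute terms T_C = 278.75 K and T_H = 301.65 K, so ΔT = 22.90 K.
The reversible limit is COP_R = T_C/ΔT = 12.17, so W_min = Q_C/COP = Q_C·ΔT/T_C.
W_min = 481000 × 22.90/278.75 = 39520 kJ.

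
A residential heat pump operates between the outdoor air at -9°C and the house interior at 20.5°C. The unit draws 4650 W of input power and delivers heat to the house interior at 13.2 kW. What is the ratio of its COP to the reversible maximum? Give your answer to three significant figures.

Converting, Q̇_H = 13.20 kW = 13200 W, so COP_actual = Q̇_H/Ẇ = 13200/4650 = 2.839.
In absolute terms T_C = 264.15 K and T_H = 293.65 K, so ΔT = 29.50 K.
COP_Carnot = T_H/ΔT = 293.65/29.50 = 9.954.
η_II = COP_actual/COP_Carnot = 2.839/9.954 = 0.2852.

0.285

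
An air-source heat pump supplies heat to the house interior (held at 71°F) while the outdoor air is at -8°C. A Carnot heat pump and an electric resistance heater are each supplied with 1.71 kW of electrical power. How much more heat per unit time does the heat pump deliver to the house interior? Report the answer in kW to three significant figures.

15.3 kW

In absolute terms T_C = 265.15 K and T_H = 294.82 K, so ΔT = 29.67 K.
COP_Carnot = T_H/ΔT = 294.82/29.67 = 9.938.
The heat pump delivers Q̇_H = COP × Ẇ = 16.99 kW; the resistance heater delivers Ẇ = 1.710 kW.
Extra = (COP − 1)·Ẇ = 15.28 kW.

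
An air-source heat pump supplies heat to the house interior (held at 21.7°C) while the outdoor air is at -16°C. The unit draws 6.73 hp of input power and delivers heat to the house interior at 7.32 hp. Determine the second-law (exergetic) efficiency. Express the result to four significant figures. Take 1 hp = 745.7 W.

COP_actual = Q̇_H/Ẇ = 7.320/6.730 = 1.088.
In absolute terms T_C = 257.15 K and T_H = 294.85 K, so ΔT = 37.70 K.
COP_Carnot = T_H/ΔT = 294.85/37.70 = 7.821.
η_II = COP_actual/COP_Carnot = 1.088/7.821 = 0.1391.

0.1391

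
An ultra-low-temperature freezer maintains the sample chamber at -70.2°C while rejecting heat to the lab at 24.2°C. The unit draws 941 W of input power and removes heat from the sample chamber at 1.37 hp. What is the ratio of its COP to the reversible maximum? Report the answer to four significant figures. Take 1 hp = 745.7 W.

0.5050

Converting, Q̇_C = 1.370 hp = 1022 W, so COP_actual = Q̇_C/Ẇ = 1022/941.0 = 1.086.
In absolute terms T_C = 202.95 K and T_H = 297.35 K, so ΔT = 94.40 K.
COP_Carnot = T_C/ΔT = 202.95/94.40 = 2.150.
η_II = COP_actual/COP_Carnot = 1.086/2.150 = 0.5050.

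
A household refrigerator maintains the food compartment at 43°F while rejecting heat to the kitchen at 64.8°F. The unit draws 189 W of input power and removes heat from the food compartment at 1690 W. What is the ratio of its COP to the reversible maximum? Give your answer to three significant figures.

COP_actual = Q̇_C/Ẇ = 1690/189.0 = 8.942.
In absolute terms T_C = 279.26 K and T_H = 291.37 K, so ΔT = 12.11 K.
COP_Carnot = T_C/ΔT = 279.26/12.11 = 23.06.
η_II = COP_actual/COP_Carnot = 8.942/23.06 = 0.3878.

0.388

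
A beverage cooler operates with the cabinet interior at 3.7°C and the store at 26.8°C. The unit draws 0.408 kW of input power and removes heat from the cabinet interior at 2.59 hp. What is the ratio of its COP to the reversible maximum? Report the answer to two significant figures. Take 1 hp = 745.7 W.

0.39

Converting, Q̇_C = 2.590 hp = 1.931 kW, so COP_actual = Q̇_C/Ẇ = 1.931/0.4080 = 4.734.
In absolute terms T_C = 276.85 K and T_H = 299.95 K, so ΔT = 23.10 K.
COP_Carnot = T_C/ΔT = 276.85/23.10 = 11.98.
η_II = COP_actual/COP_Carnot = 4.734/11.98 = 0.3950.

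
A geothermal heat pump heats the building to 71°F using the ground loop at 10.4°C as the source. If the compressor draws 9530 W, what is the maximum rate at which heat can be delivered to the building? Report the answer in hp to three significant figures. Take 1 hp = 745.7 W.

334 hp

In absolute terms T_C = 283.55 K and T_H = 294.82 K, so ΔT = 11.27 K.
COP_Carnot = T_H/ΔT = 294.82/11.27 = 26.17.
Q̇_max = COP_Carnot × Ẇ = 26.17 × 9530 W = 249400 W = 334.4 hp.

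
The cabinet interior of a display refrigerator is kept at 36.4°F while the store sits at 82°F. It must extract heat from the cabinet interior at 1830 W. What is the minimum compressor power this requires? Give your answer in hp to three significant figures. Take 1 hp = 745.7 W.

In absolute terms T_C = 275.59 K and T_H = 300.93 K, so ΔT = 25.33 K.
COP_Carnot = T_C/ΔT = 275.59/25.33 = 10.88.
Ẇ_min = Q̇/COP_Carnot = 1830/10.88 = 168.2 W = 0.2256 hp.

0.226 hp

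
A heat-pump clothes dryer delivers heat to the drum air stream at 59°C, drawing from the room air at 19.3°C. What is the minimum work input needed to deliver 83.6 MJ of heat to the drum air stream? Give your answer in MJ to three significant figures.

9.99 MJ

In absolute terms T_C = 292.45 K and T_H = 332.15 K, so ΔT = 39.70 K.
The reversible limit is COP_HP = T_H/ΔT = 8.366, so W_min = Q_H/COP = Q_H·ΔT/T_H.
W_min = 83.60 × 39.70/332.15 = 9.992 MJ.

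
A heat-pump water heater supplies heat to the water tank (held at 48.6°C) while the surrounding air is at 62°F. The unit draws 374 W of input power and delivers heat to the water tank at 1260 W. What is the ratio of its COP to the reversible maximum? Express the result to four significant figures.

COP_actual = Q̇_H/Ẇ = 1260/374.0 = 3.369.
In absolute terms T_C = 289.82 K and T_H = 321.75 K, so ΔT = 31.93 K.
COP_Carnot = T_H/ΔT = 321.75/31.93 = 10.08.
η_II = COP_actual/COP_Carnot = 3.369/10.08 = 0.3344.

0.3344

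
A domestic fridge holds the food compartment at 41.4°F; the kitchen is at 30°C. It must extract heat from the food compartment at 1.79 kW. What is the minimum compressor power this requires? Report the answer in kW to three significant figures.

0.159 kW

In absolute terms T_C = 278.37 K and T_H = 303.15 K, so ΔT = 24.78 K.
COP_Carnot = T_C/ΔT = 278.37/24.78 = 11.23.
Ẇ_min = Q̇/COP_Carnot = 1.790/11.23 = 0.1593 kW.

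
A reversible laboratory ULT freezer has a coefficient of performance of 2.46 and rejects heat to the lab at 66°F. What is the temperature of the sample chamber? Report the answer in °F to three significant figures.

-85.9 °F

For a Carnot refrigerator COP_R = T_C/(T_H − T_C), so T_C = COP·T_H/(1 + COP).
With T_H = 292.04 K, T_C = 2.46 × 292.04/3.460 = 207.63 K.
Converting, 207.63 K = -85.93°F.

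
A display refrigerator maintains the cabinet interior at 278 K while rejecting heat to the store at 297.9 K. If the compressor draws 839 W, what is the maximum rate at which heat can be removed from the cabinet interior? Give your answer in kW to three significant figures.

11.7 kW

The reservoir spacing is ΔT = 297.9 − 278 = 19.90 K.
COP_Carnot = T_C/ΔT = 278.00/19.90 = 13.97.
Q̇_max = COP_Carnot × Ẇ = 13.97 × 839.0 W = 11720 W = 11.72 kW.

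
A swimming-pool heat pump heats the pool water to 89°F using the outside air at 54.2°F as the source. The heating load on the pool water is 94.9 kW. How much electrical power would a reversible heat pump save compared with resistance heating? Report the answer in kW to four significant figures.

In absolute terms T_C = 285.48 K and T_H = 304.82 K, so ΔT = 19.33 K.
COP_Carnot = T_H/ΔT = 304.82/19.33 = 15.77.
Resistance heating needs Ẇ_res = Q̇_H = 94.90 kW; the reversible heat pump needs only Ẇ_hp = Q̇_H/COP = 6.019 kW.
Saving = 94.90 − 6.019 = 88.88 kW.

88.88 kW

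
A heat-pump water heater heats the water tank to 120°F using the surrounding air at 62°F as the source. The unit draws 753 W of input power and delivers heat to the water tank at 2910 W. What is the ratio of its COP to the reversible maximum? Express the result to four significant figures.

COP_actual = Q̇_H/Ẇ = 2910/753.0 = 3.865.
In absolute terms T_C = 289.82 K and T_H = 322.04 K, so ΔT = 32.22 K.
COP_Carnot = T_H/ΔT = 322.04/32.22 = 9.994.
η_II = COP_actual/COP_Carnot = 3.865/9.994 = 0.3867.

0.3867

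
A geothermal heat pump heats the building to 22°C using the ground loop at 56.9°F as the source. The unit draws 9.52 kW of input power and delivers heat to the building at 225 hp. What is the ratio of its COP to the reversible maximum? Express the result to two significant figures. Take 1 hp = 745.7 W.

Converting, Q̇_H = 225.0 hp = 167.8 kW, so COP_actual = Q̇_H/Ẇ = 167.8/9.520 = 17.62.
In absolute terms T_C = 286.98 K and T_H = 295.15 K, so ΔT = 8.167 K.
COP_Carnot = T_H/ΔT = 295.15/8.167 = 36.14.
η_II = COP_actual/COP_Carnot = 17.62/36.14 = 0.4877.

0.49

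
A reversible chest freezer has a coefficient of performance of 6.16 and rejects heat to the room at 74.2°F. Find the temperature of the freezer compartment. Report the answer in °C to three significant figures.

-18.0 °C

For a Carnot refrigerator COP_R = T_C/(T_H − T_C), so T_C = COP·T_H/(1 + COP).
With T_H = 296.59 K, T_C = 6.16 × 296.59/7.160 = 255.17 K.
Converting, 255.17 K = -17.98°C.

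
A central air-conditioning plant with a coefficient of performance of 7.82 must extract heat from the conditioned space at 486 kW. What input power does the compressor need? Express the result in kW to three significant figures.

Ẇ = Q̇_C/COP = 486.0/7.82 = 62.15 kW.

62.1 kW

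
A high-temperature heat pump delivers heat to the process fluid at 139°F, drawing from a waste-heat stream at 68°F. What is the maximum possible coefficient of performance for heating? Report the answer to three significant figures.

8.43

In absolute terms T_C = 293.15 K and T_H = 332.59 K, so ΔT = 39.44 K.
For a reversible cycle, COP_Carnot = T_H/ΔT = 332.59/39.44 = 8.432.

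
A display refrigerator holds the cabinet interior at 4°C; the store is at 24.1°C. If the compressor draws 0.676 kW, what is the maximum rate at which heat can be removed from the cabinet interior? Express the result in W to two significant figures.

9300 W

In absolute terms T_C = 277.15 K and T_H = 297.25 K, so ΔT = 20.10 K.
COP_Carnot = T_C/ΔT = 277.15/20.10 = 13.79.
Q̇_max = COP_Carnot × Ẇ = 13.79 × 0.6760 kW = 9.321 kW = 9321 W.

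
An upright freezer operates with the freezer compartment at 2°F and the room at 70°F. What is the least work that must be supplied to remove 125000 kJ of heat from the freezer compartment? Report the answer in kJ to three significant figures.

18400 kJ

In absolute terms T_C = 256.48 K and T_H = 294.26 K, so ΔT = 37.78 K.
The reversible limit is COP_R = T_C/ΔT = 6.789, so W_min = Q_C/COP = Q_C·ΔT/T_C.
W_min = 125000 × 37.78/256.48 = 18410 kJ.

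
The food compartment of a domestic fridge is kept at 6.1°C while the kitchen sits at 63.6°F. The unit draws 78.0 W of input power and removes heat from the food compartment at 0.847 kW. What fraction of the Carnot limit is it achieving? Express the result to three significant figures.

Converting, Q̇_C = 0.8470 kW = 847.0 W, so COP_actual = Q̇_C/Ẇ = 847.0/78.00 = 10.86.
In absolute terms T_C = 279.25 K and T_H = 290.71 K, so ΔT = 11.46 K.
COP_Carnot = T_C/ΔT = 279.25/11.46 = 24.38.
η_II = COP_actual/COP_Carnot = 10.86/24.38 = 0.4455.

0.445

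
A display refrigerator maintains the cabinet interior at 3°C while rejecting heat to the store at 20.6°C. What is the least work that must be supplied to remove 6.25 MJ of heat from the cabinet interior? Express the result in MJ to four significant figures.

In absolute terms T_C = 276.15 K and T_H = 293.75 K, so ΔT = 17.60 K.
The reversible limit is COP_R = T_C/ΔT = 15.69, so W_min = Q_C/COP = Q_C·ΔT/T_C.
W_min = 6.250 × 17.60/276.15 = 0.3983 MJ.

0.3983 MJ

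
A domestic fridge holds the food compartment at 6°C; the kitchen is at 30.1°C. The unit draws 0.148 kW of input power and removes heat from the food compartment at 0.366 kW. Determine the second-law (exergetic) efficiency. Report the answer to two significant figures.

COP_actual = Q̇_C/Ẇ = 0.3660/0.1480 = 2.473.
In absolute terms T_C = 279.15 K and T_H = 303.25 K, so ΔT = 24.10 K.
COP_Carnot = T_C/ΔT = 279.15/24.10 = 11.58.
η_II = COP_actual/COP_Carnot = 2.473/11.58 = 0.2135.

0.21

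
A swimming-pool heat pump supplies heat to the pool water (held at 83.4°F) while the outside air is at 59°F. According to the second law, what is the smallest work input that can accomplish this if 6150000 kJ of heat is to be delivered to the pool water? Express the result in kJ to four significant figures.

276300 kJ

In absolute terms T_C = 288.15 K and T_H = 301.71 K, so ΔT = 13.56 K.
The reversible limit is COP_HP = T_H/ΔT = 22.26, so W_min = Q_H/COP = Q_H·ΔT/T_H.
W_min = 6150000 × 13.56/301.71 = 276300 kJ.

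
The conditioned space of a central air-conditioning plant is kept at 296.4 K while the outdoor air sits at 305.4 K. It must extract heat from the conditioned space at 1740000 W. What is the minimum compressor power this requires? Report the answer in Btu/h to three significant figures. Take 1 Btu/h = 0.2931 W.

180000 Btu/h

The reservoir spacing is ΔT = 305.4 − 296.4 = 9.000 K.
COP_Carnot = T_C/ΔT = 296.40/9.000 = 32.93.
Ẇ_min = Q̇/COP_Carnot = 1740000/32.93 = 52830 W = 180300 Btu/h.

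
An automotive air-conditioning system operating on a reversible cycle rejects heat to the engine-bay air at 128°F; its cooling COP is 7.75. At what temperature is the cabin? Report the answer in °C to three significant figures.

For a Carnot refrigerator COP_R = T_C/(T_H − T_C), so T_C = COP·T_H/(1 + COP).
With T_H = 326.48 K, T_C = 7.75 × 326.48/8.750 = 289.17 K.
Converting, 289.17 K = 16.02°C.

16.0 °C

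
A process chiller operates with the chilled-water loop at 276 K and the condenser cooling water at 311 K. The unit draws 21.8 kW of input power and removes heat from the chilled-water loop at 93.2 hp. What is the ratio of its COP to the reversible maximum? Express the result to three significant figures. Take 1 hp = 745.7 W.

Converting, Q̇_C = 93.20 hp = 69.50 kW, so COP_actual = Q̇_C/Ẇ = 69.50/21.80 = 3.188.
The reservoir spacing is ΔT = 311 − 276 = 35.00 K.
COP_Carnot = T_C/ΔT = 276.00/35.00 = 7.886.
η_II = COP_actual/COP_Carnot = 3.188/7.886 = 0.4043.

0.404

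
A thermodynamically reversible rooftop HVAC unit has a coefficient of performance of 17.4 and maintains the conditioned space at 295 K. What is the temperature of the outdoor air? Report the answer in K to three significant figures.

COP_R = T_C/(T_H − T_C) gives T_H − T_C = T_C/COP.
With T_C = 295.00 K, T_H = 295.00 × (1 + 1/17.4) = 311.95 K.

312 K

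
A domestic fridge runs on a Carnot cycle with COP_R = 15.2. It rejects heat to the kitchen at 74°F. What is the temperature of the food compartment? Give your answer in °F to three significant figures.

41.1 °F

For a Carnot refrigerator COP_R = T_C/(T_H − T_C), so T_C = COP·T_H/(1 + COP).
With T_H = 296.48 K, T_C = 15.2 × 296.48/16.20 = 278.18 K.
Converting, 278.18 K = 41.06°F.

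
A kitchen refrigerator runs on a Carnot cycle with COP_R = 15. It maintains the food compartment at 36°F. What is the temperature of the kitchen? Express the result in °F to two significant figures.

COP_R = T_C/(T_H − T_C) gives T_H − T_C = T_C/COP.
With T_C = 275.37 K, T_H = 275.37 × (1 + 1/15) = 293.73 K.
Converting, 293.73 K = 69.04°F.

69 °F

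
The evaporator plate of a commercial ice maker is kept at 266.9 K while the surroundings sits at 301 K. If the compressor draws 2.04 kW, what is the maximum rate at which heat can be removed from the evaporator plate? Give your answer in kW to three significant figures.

16.0 kW

The reservoir spacing is ΔT = 301 − 266.9 = 34.10 K.
COP_Carnot = T_C/ΔT = 266.90/34.10 = 7.827.
Q̇_max = COP_Carnot × Ẇ = 7.827 × 2.040 kW = 15.97 kW.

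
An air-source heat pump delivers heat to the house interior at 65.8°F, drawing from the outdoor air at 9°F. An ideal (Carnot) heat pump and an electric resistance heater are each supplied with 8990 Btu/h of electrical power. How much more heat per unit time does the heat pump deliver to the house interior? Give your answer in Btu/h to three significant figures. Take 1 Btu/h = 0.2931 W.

74200 Btu/h

In absolute terms T_C = 260.37 K and T_H = 291.93 K, so ΔT = 31.56 K.
COP_Carnot = T_H/ΔT = 291.93/31.56 = 9.251.
The heat pump delivers Q̇_H = COP × Ẇ = 83170 Btu/h; the resistance heater delivers Ẇ = 8990 Btu/h.
Extra = (COP − 1)·Ẇ = 74180 Btu/h.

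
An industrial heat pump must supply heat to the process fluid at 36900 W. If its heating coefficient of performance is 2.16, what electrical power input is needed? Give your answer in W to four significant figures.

17080 W

Ẇ = Q̇_H/COP_HP = 36900/2.16 = 17080 W.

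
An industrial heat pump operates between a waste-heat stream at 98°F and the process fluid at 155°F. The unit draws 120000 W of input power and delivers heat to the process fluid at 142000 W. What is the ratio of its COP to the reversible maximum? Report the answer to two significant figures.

COP_actual = Q̇_H/Ẇ = 142000/120000 = 1.183.
In absolute terms T_C = 309.82 K and T_H = 341.48 K, so ΔT = 31.67 K.
COP_Carnot = T_H/ΔT = 341.48/31.67 = 10.78.
η_II = COP_actual/COP_Carnot = 1.183/10.78 = 0.1097.

0.11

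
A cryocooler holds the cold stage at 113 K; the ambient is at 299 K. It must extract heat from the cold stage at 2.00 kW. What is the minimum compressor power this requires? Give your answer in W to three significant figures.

3290 W

The reservoir spacing is ΔT = 299 − 113 = 186.0 K.
COP_Carnot = T_C/ΔT = 113.00/186.0 = 0.6075.
Ẇ_min = Q̇/COP_Carnot = 2.000/0.6075 = 3.292 kW = 3292 W.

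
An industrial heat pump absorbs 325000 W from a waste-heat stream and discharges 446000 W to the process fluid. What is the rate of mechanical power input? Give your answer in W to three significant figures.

121000 W

For a cyclic device the first law requires Q̇_H = Q̇_C + Ẇ.
Ẇ = Q̇_H − Q̇_C = 121000 W.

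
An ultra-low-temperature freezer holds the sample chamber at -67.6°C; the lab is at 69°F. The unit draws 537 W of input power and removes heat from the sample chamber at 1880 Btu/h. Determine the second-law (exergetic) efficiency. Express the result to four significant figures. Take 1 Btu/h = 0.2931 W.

Converting, Q̇_C = 1880 Btu/h = 551.0 W, so COP_actual = Q̇_C/Ẇ = 551.0/537.0 = 1.026.
In absolute terms T_C = 205.55 K and T_H = 293.71 K, so ΔT = 88.16 K.
COP_Carnot = T_C/ΔT = 205.55/88.16 = 2.332.
η_II = COP_actual/COP_Carnot = 1.026/2.332 = 0.4401.

0.4401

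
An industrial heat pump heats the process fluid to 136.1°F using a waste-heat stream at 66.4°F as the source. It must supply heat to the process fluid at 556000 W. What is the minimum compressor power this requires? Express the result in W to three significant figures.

In absolute terms T_C = 292.26 K and T_H = 330.98 K, so ΔT = 38.72 K.
COP_Carnot = T_H/ΔT = 330.98/38.72 = 8.548.
Ẇ_min = Q̇/COP_Carnot = 556000/8.548 = 65050 W.

65000 W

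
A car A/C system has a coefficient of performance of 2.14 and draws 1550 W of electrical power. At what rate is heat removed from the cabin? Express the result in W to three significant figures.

Q̇_C = COP × Ẇ = 2.14 × 1550 = 3317 W.

3320 W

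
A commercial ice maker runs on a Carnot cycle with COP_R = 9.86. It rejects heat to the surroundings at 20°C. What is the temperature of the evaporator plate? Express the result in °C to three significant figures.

For a Carnot refrigerator COP_R = T_C/(T_H − T_C), so T_C = COP·T_H/(1 + COP).
With T_H = 293.15 K, T_C = 9.86 × 293.15/10.86 = 266.16 K.
Converting, 266.16 K = -6.99°C.

-6.99 °C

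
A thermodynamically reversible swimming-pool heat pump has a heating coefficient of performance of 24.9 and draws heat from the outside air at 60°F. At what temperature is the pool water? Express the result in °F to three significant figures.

COP_HP = T_H/(T_H − T_C) rearranges to T_H = COP·T_C/(COP − 1).
With T_C = 288.71 K, T_H = 24.9 × 288.71/23.90 = 300.79 K.
Converting, 300.79 K = 81.74°F.

81.7 °F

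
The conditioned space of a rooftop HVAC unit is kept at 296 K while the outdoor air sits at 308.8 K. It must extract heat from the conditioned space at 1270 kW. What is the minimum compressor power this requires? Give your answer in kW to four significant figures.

The reservoir spacing is ΔT = 308.8 − 296 = 12.80 K.
COP_Carnot = T_C/ΔT = 296.00/12.80 = 23.13.
Ẇ_min = Q̇/COP_Carnot = 1270/23.13 = 54.92 kW.

54.92 kW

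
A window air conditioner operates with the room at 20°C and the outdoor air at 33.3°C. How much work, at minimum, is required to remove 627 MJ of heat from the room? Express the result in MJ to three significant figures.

28.4 MJ

In absolute terms T_C = 293.15 K and T_H = 306.45 K, so ΔT = 13.30 K.
The reversible limit is COP_R = T_C/ΔT = 22.04, so W_min = Q_C/COP = Q_C·ΔT/T_C.
W_min = 627.0 × 13.30/293.15 = 28.45 MJ.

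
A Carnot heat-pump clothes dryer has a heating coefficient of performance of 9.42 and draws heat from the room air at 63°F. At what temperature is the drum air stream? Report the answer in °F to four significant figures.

COP_HP = T_H/(T_H − T_C) rearranges to T_H = COP·T_C/(COP − 1).
With T_C = 290.37 K, T_H = 9.42 × 290.37/8.420 = 324.86 K.
Converting, 324.86 K = 125.07°F.

125.1 °F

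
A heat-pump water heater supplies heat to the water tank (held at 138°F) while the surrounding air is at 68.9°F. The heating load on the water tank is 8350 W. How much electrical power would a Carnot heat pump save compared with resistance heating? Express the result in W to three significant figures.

In absolute terms T_C = 293.65 K and T_H = 332.04 K, so ΔT = 38.39 K.
COP_Carnot = T_H/ΔT = 332.04/38.39 = 8.649.
Resistance heating needs Ẇ_res = Q̇_H = 8350 W; the reversible heat pump needs only Ẇ_hp = Q̇_H/COP = 965.4 W.
Saving = 8350 − 965.4 = 7385 W.

7380 W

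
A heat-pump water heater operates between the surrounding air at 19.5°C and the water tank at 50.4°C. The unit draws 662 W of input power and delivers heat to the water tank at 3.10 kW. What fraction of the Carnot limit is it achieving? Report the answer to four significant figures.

0.4472

Converting, Q̇_H = 3.100 kW = 3100 W, so COP_actual = Q̇_H/Ẇ = 3100/662.0 = 4.683.
In absolute terms T_C = 292.65 K and T_H = 323.55 K, so ΔT = 30.90 K.
COP_Carnot = T_H/ΔT = 323.55/30.90 = 10.47.
η_II = COP_actual/COP_Carnot = 4.683/10.47 = 0.4472.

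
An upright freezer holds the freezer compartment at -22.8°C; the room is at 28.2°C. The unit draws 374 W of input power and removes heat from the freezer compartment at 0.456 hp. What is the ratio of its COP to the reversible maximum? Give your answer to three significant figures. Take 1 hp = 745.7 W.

0.185

Converting, Q̇_C = 0.4560 hp = 340.0 W, so COP_actual = Q̇_C/Ẇ = 340.0/374.0 = 0.9092.
In absolute terms T_C = 250.35 K and T_H = 301.35 K, so ΔT = 51.00 K.
COP_Carnot = T_C/ΔT = 250.35/51.00 = 4.909.
η_II = COP_actual/COP_Carnot = 0.9092/4.909 = 0.1852.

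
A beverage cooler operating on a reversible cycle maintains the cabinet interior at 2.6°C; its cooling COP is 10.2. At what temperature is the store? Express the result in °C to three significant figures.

29.6 °C

COP_R = T_C/(T_H − T_C) gives T_H − T_C = T_C/COP.
With T_C = 275.75 K, T_H = 275.75 × (1 + 1/10.2) = 302.78 K.
Converting, 302.78 K = 29.63°C.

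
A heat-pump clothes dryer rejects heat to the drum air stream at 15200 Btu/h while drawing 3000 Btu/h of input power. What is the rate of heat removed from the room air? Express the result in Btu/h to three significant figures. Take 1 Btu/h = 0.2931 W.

For a cyclic device the first law requires Q̇_H = Q̇_C + Ẇ.
Q̇_C = Q̇_H − Ẇ = 12200 Btu/h.

12200 Btu/h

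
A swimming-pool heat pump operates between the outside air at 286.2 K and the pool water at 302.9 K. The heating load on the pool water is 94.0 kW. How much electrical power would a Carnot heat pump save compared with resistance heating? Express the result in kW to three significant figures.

The reservoir spacing is ΔT = 302.9 − 286.2 = 16.70 K.
COP_Carnot = T_H/ΔT = 302.90/16.70 = 18.14.
Resistance heating needs Ẇ_res = Q̇_H = 94.00 kW; the reversible heat pump needs only Ẇ_hp = Q̇_H/COP = 5.183 kW.
Saving = 94.00 − 5.183 = 88.82 kW.

88.8 kW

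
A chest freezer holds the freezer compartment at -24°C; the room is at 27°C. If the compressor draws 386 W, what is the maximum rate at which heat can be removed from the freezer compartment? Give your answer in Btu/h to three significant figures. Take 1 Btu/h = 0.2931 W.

6430 Btu/h

In absolute terms T_C = 249.15 K and T_H = 300.15 K, so ΔT = 51.00 K.
COP_Carnot = T_C/ΔT = 249.15/51.00 = 4.885.
Q̇_max = COP_Carnot × Ẇ = 4.885 × 386.0 W = 1886 W = 6434 Btu/h.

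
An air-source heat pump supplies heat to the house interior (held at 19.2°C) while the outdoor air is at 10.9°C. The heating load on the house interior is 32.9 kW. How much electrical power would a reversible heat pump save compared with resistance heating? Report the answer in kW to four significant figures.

In absolute terms T_C = 284.05 K and T_H = 292.35 K, so ΔT = 8.300 K.
COP_Carnot = T_H/ΔT = 292.35/8.300 = 35.22.
Resistance heating needs Ẇ_res = Q̇_H = 32.90 kW; the reversible heat pump needs only Ẇ_hp = Q̇_H/COP = 0.9341 kW.
Saving = 32.90 − 0.9341 = 31.97 kW.

31.97 kW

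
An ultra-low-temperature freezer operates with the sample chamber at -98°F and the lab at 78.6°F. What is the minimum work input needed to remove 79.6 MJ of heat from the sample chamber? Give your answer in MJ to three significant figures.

In absolute terms T_C = 200.93 K and T_H = 299.04 K, so ΔT = 98.11 K.
The reversible limit is COP_R = T_C/ΔT = 2.048, so W_min = Q_C/COP = Q_C·ΔT/T_C.
W_min = 79.60 × 98.11/200.93 = 38.87 MJ.

38.9 MJ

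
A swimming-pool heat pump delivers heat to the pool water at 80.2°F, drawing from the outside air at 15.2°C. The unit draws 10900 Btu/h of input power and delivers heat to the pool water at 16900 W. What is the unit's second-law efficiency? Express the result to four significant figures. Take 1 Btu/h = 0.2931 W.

0.2042

Converting, Q̇_H = 16900 W = 57660 Btu/h, so COP_actual = Q̇_H/Ẇ = 57660/10900 = 5.290.
In absolute terms T_C = 288.35 K and T_H = 299.93 K, so ΔT = 11.58 K.
COP_Carnot = T_H/ΔT = 299.93/11.58 = 25.91.
η_II = COP_actual/COP_Carnot = 5.290/25.91 = 0.2042.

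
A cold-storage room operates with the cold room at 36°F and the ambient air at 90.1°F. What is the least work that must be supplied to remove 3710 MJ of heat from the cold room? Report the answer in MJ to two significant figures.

400 MJ

In absolute terms T_C = 275.37 K and T_H = 305.43 K, so ΔT = 30.06 K.
The reversible limit is COP_R = T_C/ΔT = 9.162, so W_min = Q_C/COP = Q_C·ΔT/T_C.
W_min = 3710 × 30.06/275.37 = 404.9 MJ.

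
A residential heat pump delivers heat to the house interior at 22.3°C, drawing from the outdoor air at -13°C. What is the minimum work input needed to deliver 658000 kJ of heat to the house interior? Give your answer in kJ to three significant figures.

78600 kJ

In absolute terms T_C = 260.15 K and T_H = 295.45 K, so ΔT = 35.30 K.
The reversible limit is COP_HP = T_H/ΔT = 8.370, so W_min = Q_H/COP = Q_H·ΔT/T_H.
W_min = 658000 × 35.30/295.45 = 78620 kJ.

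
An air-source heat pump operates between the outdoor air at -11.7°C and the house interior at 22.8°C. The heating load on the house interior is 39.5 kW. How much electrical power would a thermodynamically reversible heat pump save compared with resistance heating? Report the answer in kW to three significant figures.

34.9 kW

In absolute terms T_C = 261.45 K and T_H = 295.95 K, so ΔT = 34.50 K.
COP_Carnot = T_H/ΔT = 295.95/34.50 = 8.578.
Resistance heating needs Ẇ_res = Q̇_H = 39.50 kW; the reversible heat pump needs only Ẇ_hp = Q̇_H/COP = 4.605 kW.
Saving = 39.50 − 4.605 = 34.90 kW.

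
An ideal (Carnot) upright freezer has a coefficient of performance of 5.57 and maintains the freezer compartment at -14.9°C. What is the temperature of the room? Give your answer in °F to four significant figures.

88.64 °F

COP_R = T_C/(T_H − T_C) gives T_H − T_C = T_C/COP.
With T_C = 258.25 K, T_H = 258.25 × (1 + 1/5.57) = 304.61 K.
Converting, 304.61 K = 88.64°F.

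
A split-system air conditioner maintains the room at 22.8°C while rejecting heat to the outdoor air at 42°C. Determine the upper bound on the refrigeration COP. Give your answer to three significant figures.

15.4

In absolute terms T_C = 295.95 K and T_H = 315.15 K, so ΔT = 19.20 K.
For a reversible cycle, COP_Carnot = T_C/ΔT = 295.95/19.20 = 15.41.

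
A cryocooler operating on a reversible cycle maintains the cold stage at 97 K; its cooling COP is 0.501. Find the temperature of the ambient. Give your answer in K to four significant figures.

COP_R = T_C/(T_H − T_C) gives T_H − T_C = T_C/COP.
With T_C = 97.00 K, T_H = 97.00 × (1 + 1/0.501) = 290.61 K.

290.6 K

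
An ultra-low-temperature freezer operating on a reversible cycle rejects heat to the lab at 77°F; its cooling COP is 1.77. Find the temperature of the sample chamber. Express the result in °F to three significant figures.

For a Carnot refrigerator COP_R = T_C/(T_H − T_C), so T_C = COP·T_H/(1 + COP).
With T_H = 298.15 K, T_C = 1.77 × 298.15/2.770 = 190.51 K.
Converting, 190.51 K = -116.74°F.

-117 °F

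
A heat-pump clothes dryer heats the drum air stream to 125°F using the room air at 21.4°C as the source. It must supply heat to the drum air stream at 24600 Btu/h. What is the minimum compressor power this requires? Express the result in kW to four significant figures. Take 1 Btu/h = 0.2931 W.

In absolute terms T_C = 294.55 K and T_H = 324.82 K, so ΔT = 30.27 K.
COP_Carnot = T_H/ΔT = 324.82/30.27 = 10.73.
Ẇ_min = Q̇/COP_Carnot = 24600/10.73 = 2292 Btu/h = 0.6719 kW.

0.6719 kW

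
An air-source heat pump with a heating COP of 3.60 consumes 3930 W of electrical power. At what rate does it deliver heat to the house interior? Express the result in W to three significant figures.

14100 W

Q̇_H = COP_HP × Ẇ = 3.60 × 3930 = 14150 W.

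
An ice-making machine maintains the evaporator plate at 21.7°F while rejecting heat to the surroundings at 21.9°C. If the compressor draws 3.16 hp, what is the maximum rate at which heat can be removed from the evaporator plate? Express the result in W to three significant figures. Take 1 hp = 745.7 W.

In absolute terms T_C = 267.43 K and T_H = 295.05 K, so ΔT = 27.62 K.
COP_Carnot = T_C/ΔT = 267.43/27.62 = 9.682.
Q̇_max = COP_Carnot × Ẇ = 9.682 × 3.160 hp = 30.59 hp = 22810 W.

22800 W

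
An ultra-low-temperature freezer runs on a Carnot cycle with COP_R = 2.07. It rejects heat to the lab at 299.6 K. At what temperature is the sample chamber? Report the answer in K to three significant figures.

202 K

For a Carnot refrigerator COP_R = T_C/(T_H − T_C), so T_C = COP·T_H/(1 + COP).
With T_H = 299.60 K, T_C = 2.07 × 299.60/3.070 = 202.01 K.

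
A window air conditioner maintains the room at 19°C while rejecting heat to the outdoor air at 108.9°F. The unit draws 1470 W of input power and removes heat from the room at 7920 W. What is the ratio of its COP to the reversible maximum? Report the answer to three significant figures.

COP_actual = Q̇_C/Ẇ = 7920/1470 = 5.388.
In absolute terms T_C = 292.15 K and T_H = 315.87 K, so ΔT = 23.72 K.
COP_Carnot = T_C/ΔT = 292.15/23.72 = 12.32.
η_II = COP_actual/COP_Carnot = 5.388/12.32 = 0.4375.

0.437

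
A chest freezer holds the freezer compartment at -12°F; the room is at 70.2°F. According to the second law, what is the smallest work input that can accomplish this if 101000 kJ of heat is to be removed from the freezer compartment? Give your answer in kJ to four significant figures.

18550 kJ

In absolute terms T_C = 248.71 K and T_H = 294.37 K, so ΔT = 45.67 K.
The reversible limit is COP_R = T_C/ΔT = 5.446, so W_min = Q_C/COP = Q_C·ΔT/T_C.
W_min = 101000 × 45.67/248.71 = 18550 kJ.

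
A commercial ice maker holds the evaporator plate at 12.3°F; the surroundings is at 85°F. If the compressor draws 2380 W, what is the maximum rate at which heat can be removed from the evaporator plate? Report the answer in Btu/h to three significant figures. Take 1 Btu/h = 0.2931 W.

52700 Btu/h

In absolute terms T_C = 262.21 K and T_H = 302.59 K, so ΔT = 40.39 K.
COP_Carnot = T_C/ΔT = 262.21/40.39 = 6.492.
Q̇_max = COP_Carnot × Ẇ = 6.492 × 2380 W = 15450 W = 52720 Btu/h.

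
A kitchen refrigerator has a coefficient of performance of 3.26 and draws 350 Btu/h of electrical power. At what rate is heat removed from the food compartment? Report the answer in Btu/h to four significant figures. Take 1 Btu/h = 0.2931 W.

1141 Btu/h

Q̇_C = COP × Ẇ = 3.26 × 350.0 = 1141 Btu/h.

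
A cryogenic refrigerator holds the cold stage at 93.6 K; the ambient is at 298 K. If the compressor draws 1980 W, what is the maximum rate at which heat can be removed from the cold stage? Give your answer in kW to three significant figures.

The reservoir spacing is ΔT = 298 − 93.6 = 204.4 K.
COP_Carnot = T_C/ΔT = 93.60/204.4 = 0.4579.
Q̇_max = COP_Carnot × Ẇ = 0.4579 × 1980 W = 906.7 W = 0.9067 kW.

0.907 kW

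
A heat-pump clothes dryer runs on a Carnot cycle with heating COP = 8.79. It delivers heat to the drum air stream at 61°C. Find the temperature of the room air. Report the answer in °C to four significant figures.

22.99 °C

COP_HP = T_H/(T_H − T_C) gives T_H − T_C = T_H/COP.
With T_H = 334.15 K, T_C = 334.15 × (1 − 1/8.79) = 296.14 K.
Converting, 296.14 K = 22.99°C.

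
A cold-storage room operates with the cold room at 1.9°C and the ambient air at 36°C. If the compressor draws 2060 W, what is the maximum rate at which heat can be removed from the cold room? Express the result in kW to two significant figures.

In absolute terms T_C = 275.05 K and T_H = 309.15 K, so ΔT = 34.10 K.
COP_Carnot = T_C/ΔT = 275.05/34.10 = 8.066.
Q̇_max = COP_Carnot × Ẇ = 8.066 × 2060 W = 16620 W = 16.62 kW.

17 kW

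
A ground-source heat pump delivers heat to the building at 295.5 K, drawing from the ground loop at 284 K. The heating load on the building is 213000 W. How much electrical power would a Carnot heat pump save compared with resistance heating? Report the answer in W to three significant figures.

The reservoir spacing is ΔT = 295.5 − 284 = 11.50 K.
COP_Carnot = T_H/ΔT = 295.50/11.50 = 25.70.
Resistance heating needs Ẇ_res = Q̇_H = 213000 W; the reversible heat pump needs only Ẇ_hp = Q̇_H/COP = 8289 W.
Saving = 213000 − 8289 = 204700 W.

205000 W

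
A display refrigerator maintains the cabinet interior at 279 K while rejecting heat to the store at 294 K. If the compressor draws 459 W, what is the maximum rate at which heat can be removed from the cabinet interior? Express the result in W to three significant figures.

The reservoir spacing is ΔT = 294 − 279 = 15.00 K.
COP_Carnot = T_C/ΔT = 279.00/15.00 = 18.60.
Q̇_max = COP_Carnot × Ẇ = 18.60 × 459.0 W = 8537 W.

8540 W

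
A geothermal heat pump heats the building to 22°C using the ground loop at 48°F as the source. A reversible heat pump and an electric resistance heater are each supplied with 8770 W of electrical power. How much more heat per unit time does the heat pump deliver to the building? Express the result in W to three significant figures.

In absolute terms T_C = 282.04 K and T_H = 295.15 K, so ΔT = 13.11 K.
COP_Carnot = T_H/ΔT = 295.15/13.11 = 22.51.
The heat pump delivers Q̇_H = COP × Ẇ = 197400 W; the resistance heater delivers Ẇ = 8770 W.
Extra = (COP − 1)·Ẇ = 188700 W.

189000 W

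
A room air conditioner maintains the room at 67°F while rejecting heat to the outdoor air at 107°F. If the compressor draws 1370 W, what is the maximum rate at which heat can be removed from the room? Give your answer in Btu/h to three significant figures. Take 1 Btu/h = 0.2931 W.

In absolute terms T_C = 292.59 K and T_H = 314.82 K, so ΔT = 22.22 K.
COP_Carnot = T_C/ΔT = 292.59/22.22 = 13.17.
Q̇_max = COP_Carnot × Ẇ = 13.17 × 1370 W = 18040 W = 61540 Btu/h.

61500 Btu/h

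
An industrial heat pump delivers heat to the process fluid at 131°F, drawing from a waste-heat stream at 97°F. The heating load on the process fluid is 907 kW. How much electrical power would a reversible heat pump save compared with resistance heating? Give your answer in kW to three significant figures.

855 kW

In absolute terms T_C = 309.26 K and T_H = 328.15 K, so ΔT = 18.89 K.
COP_Carnot = T_H/ΔT = 328.15/18.89 = 17.37.
Resistance heating needs Ẇ_res = Q̇_H = 907.0 kW; the reversible heat pump needs only Ẇ_hp = Q̇_H/COP = 52.21 kW.
Saving = 907.0 − 52.21 = 854.8 kW.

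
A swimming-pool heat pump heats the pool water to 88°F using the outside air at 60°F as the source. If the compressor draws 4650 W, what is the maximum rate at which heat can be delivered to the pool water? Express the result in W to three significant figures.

In absolute terms T_C = 288.71 K and T_H = 304.26 K, so ΔT = 15.56 K.
COP_Carnot = T_H/ΔT = 304.26/15.56 = 19.56.
Q̇_max = COP_Carnot × Ẇ = 19.56 × 4650 W = 90950 W.

91000 W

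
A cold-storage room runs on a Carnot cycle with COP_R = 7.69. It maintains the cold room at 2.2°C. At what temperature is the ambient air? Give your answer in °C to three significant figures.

38.0 °C

COP_R = T_C/(T_H − T_C) gives T_H − T_C = T_C/COP.
With T_C = 275.35 K, T_H = 275.35 × (1 + 1/7.69) = 311.16 K.
Converting, 311.16 K = 38.01°C.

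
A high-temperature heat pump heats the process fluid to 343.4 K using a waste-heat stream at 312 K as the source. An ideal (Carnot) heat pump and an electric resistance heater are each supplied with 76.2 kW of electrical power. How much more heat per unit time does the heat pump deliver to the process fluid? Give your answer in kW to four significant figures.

757.1 kW

The reservoir spacing is ΔT = 343.4 − 312 = 31.40 K.
COP_Carnot = T_H/ΔT = 343.40/31.40 = 10.94.
The heat pump delivers Q̇_H = COP × Ẇ = 833.3 kW; the resistance heater delivers Ẇ = 76.20 kW.
Extra = (COP − 1)·Ẇ = 757.1 kW.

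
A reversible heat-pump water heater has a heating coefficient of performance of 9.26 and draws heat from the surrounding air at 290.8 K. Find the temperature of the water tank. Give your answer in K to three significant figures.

COP_HP = T_H/(T_H − T_C) rearranges to T_H = COP·T_C/(COP − 1).
With T_C = 290.80 K, T_H = 9.26 × 290.80/8.260 = 326.01 K.

326 K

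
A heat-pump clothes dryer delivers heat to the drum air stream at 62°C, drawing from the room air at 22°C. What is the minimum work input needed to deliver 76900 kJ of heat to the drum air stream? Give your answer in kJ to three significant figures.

9180 kJ

In absolute terms T_C = 295.15 K and T_H = 335.15 K, so ΔT = 40.00 K.
The reversible limit is COP_HP = T_H/ΔT = 8.379, so W_min = Q_H/COP = Q_H·ΔT/T_H.
W_min = 76900 × 40.00/335.15 = 9178 kJ.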